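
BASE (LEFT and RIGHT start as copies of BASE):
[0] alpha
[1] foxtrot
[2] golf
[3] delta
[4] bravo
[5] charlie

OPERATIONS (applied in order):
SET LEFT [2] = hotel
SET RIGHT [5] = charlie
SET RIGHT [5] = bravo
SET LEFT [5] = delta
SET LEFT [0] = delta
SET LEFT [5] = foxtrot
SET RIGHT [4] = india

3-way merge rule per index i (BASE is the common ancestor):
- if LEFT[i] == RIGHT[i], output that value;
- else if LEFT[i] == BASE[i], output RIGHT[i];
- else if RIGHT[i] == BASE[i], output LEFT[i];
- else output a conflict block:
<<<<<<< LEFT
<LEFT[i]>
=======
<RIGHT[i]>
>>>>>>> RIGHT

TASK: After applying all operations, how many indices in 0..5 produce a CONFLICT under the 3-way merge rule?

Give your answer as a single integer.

Answer: 1

Derivation:
Final LEFT:  [delta, foxtrot, hotel, delta, bravo, foxtrot]
Final RIGHT: [alpha, foxtrot, golf, delta, india, bravo]
i=0: L=delta, R=alpha=BASE -> take LEFT -> delta
i=1: L=foxtrot R=foxtrot -> agree -> foxtrot
i=2: L=hotel, R=golf=BASE -> take LEFT -> hotel
i=3: L=delta R=delta -> agree -> delta
i=4: L=bravo=BASE, R=india -> take RIGHT -> india
i=5: BASE=charlie L=foxtrot R=bravo all differ -> CONFLICT
Conflict count: 1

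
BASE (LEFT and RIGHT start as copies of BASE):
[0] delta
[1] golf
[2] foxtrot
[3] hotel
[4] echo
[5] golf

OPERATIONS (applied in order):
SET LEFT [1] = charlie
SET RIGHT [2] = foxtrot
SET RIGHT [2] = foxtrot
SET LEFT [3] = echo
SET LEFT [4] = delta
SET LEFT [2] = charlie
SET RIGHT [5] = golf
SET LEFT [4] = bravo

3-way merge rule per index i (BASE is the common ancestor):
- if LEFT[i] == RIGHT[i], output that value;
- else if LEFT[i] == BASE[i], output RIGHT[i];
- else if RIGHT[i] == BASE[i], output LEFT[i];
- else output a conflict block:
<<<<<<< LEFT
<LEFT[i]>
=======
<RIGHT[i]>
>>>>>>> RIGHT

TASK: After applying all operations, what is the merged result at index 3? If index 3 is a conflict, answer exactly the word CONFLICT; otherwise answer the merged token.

Answer: echo

Derivation:
Final LEFT:  [delta, charlie, charlie, echo, bravo, golf]
Final RIGHT: [delta, golf, foxtrot, hotel, echo, golf]
i=0: L=delta R=delta -> agree -> delta
i=1: L=charlie, R=golf=BASE -> take LEFT -> charlie
i=2: L=charlie, R=foxtrot=BASE -> take LEFT -> charlie
i=3: L=echo, R=hotel=BASE -> take LEFT -> echo
i=4: L=bravo, R=echo=BASE -> take LEFT -> bravo
i=5: L=golf R=golf -> agree -> golf
Index 3 -> echo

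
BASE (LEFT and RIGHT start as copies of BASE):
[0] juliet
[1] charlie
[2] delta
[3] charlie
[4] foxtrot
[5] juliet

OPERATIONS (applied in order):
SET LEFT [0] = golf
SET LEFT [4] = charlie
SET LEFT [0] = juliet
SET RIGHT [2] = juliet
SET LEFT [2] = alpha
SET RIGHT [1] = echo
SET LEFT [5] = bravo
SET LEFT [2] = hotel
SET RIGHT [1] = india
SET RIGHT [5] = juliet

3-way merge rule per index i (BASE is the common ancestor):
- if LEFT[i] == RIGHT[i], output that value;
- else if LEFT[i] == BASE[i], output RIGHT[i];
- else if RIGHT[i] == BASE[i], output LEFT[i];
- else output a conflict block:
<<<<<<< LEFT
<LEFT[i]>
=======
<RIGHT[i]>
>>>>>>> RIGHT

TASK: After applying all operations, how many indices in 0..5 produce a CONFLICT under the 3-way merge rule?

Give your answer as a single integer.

Answer: 1

Derivation:
Final LEFT:  [juliet, charlie, hotel, charlie, charlie, bravo]
Final RIGHT: [juliet, india, juliet, charlie, foxtrot, juliet]
i=0: L=juliet R=juliet -> agree -> juliet
i=1: L=charlie=BASE, R=india -> take RIGHT -> india
i=2: BASE=delta L=hotel R=juliet all differ -> CONFLICT
i=3: L=charlie R=charlie -> agree -> charlie
i=4: L=charlie, R=foxtrot=BASE -> take LEFT -> charlie
i=5: L=bravo, R=juliet=BASE -> take LEFT -> bravo
Conflict count: 1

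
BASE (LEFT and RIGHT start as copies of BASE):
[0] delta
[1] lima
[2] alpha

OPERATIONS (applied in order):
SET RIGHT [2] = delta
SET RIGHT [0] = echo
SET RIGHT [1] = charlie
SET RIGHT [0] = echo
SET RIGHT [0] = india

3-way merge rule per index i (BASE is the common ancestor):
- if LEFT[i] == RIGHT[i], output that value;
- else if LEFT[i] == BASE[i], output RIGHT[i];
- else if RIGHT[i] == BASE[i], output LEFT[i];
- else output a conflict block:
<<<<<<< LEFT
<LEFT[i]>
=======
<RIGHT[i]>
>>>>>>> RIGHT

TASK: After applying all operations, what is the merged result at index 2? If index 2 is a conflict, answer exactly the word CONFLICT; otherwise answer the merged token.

Answer: delta

Derivation:
Final LEFT:  [delta, lima, alpha]
Final RIGHT: [india, charlie, delta]
i=0: L=delta=BASE, R=india -> take RIGHT -> india
i=1: L=lima=BASE, R=charlie -> take RIGHT -> charlie
i=2: L=alpha=BASE, R=delta -> take RIGHT -> delta
Index 2 -> delta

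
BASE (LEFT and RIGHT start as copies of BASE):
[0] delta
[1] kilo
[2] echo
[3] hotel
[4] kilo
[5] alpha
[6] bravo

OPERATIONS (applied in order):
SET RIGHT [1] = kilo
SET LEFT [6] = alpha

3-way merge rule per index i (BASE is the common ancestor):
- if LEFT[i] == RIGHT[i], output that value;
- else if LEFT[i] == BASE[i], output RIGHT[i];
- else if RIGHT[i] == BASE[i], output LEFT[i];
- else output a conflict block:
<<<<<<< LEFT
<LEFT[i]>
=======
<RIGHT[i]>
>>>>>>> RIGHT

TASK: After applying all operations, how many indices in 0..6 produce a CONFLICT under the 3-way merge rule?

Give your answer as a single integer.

Final LEFT:  [delta, kilo, echo, hotel, kilo, alpha, alpha]
Final RIGHT: [delta, kilo, echo, hotel, kilo, alpha, bravo]
i=0: L=delta R=delta -> agree -> delta
i=1: L=kilo R=kilo -> agree -> kilo
i=2: L=echo R=echo -> agree -> echo
i=3: L=hotel R=hotel -> agree -> hotel
i=4: L=kilo R=kilo -> agree -> kilo
i=5: L=alpha R=alpha -> agree -> alpha
i=6: L=alpha, R=bravo=BASE -> take LEFT -> alpha
Conflict count: 0

Answer: 0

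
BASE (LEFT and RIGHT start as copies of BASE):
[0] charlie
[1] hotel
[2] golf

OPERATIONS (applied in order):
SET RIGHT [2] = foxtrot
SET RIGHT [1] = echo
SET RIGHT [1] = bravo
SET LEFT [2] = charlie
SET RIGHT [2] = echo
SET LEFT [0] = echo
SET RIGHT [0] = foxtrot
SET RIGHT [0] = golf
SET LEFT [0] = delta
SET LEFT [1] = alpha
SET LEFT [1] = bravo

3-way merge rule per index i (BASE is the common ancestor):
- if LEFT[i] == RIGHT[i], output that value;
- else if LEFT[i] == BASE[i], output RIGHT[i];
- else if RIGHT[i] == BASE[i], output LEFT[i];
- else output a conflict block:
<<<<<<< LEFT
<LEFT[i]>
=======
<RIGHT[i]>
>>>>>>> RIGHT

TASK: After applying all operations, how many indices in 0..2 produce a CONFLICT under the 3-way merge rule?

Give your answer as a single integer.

Answer: 2

Derivation:
Final LEFT:  [delta, bravo, charlie]
Final RIGHT: [golf, bravo, echo]
i=0: BASE=charlie L=delta R=golf all differ -> CONFLICT
i=1: L=bravo R=bravo -> agree -> bravo
i=2: BASE=golf L=charlie R=echo all differ -> CONFLICT
Conflict count: 2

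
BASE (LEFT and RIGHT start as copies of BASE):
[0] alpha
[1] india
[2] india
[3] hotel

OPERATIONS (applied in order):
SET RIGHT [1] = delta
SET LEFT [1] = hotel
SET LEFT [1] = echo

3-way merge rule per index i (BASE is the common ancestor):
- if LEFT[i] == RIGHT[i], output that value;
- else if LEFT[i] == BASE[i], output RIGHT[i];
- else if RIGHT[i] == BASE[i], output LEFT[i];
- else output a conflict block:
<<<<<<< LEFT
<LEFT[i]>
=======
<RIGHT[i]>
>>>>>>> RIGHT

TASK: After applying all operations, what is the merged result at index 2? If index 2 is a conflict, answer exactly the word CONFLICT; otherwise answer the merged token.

Final LEFT:  [alpha, echo, india, hotel]
Final RIGHT: [alpha, delta, india, hotel]
i=0: L=alpha R=alpha -> agree -> alpha
i=1: BASE=india L=echo R=delta all differ -> CONFLICT
i=2: L=india R=india -> agree -> india
i=3: L=hotel R=hotel -> agree -> hotel
Index 2 -> india

Answer: india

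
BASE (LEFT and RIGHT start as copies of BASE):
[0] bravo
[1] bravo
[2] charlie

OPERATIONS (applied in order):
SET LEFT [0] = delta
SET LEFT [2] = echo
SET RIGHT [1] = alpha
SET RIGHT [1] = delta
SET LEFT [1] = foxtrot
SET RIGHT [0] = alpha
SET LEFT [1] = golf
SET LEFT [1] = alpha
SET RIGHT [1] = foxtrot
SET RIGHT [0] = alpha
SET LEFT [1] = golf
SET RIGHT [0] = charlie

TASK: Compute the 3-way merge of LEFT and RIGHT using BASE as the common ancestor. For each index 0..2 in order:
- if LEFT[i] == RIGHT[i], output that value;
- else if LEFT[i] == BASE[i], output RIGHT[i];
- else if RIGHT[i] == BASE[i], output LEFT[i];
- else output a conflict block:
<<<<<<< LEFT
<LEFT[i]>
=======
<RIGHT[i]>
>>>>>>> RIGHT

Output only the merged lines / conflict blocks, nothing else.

Answer: <<<<<<< LEFT
delta
=======
charlie
>>>>>>> RIGHT
<<<<<<< LEFT
golf
=======
foxtrot
>>>>>>> RIGHT
echo

Derivation:
Final LEFT:  [delta, golf, echo]
Final RIGHT: [charlie, foxtrot, charlie]
i=0: BASE=bravo L=delta R=charlie all differ -> CONFLICT
i=1: BASE=bravo L=golf R=foxtrot all differ -> CONFLICT
i=2: L=echo, R=charlie=BASE -> take LEFT -> echo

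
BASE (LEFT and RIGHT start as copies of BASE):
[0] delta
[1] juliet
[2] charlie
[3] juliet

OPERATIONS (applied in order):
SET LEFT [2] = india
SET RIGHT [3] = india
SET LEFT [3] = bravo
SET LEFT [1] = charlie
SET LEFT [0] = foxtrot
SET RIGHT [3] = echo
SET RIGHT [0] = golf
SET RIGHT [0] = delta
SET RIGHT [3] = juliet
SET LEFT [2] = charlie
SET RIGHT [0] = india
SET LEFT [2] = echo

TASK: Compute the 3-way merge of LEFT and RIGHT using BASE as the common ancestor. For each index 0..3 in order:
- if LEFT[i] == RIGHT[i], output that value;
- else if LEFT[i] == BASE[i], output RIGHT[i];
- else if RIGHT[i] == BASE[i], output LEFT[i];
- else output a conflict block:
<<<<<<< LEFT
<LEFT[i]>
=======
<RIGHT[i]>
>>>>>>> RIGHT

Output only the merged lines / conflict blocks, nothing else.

Answer: <<<<<<< LEFT
foxtrot
=======
india
>>>>>>> RIGHT
charlie
echo
bravo

Derivation:
Final LEFT:  [foxtrot, charlie, echo, bravo]
Final RIGHT: [india, juliet, charlie, juliet]
i=0: BASE=delta L=foxtrot R=india all differ -> CONFLICT
i=1: L=charlie, R=juliet=BASE -> take LEFT -> charlie
i=2: L=echo, R=charlie=BASE -> take LEFT -> echo
i=3: L=bravo, R=juliet=BASE -> take LEFT -> bravo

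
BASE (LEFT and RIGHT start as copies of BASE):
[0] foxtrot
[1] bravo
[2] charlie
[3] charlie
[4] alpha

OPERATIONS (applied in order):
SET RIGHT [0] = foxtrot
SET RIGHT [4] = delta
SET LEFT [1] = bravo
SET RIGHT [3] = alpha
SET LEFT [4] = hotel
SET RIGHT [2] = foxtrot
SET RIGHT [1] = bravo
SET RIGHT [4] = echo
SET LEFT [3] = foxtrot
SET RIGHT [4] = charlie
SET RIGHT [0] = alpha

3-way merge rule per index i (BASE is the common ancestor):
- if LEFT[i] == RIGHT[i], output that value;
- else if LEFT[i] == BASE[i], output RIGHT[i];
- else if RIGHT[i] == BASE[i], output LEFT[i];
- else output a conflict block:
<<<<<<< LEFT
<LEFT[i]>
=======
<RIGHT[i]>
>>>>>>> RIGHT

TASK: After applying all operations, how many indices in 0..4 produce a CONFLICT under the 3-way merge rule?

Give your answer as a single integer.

Final LEFT:  [foxtrot, bravo, charlie, foxtrot, hotel]
Final RIGHT: [alpha, bravo, foxtrot, alpha, charlie]
i=0: L=foxtrot=BASE, R=alpha -> take RIGHT -> alpha
i=1: L=bravo R=bravo -> agree -> bravo
i=2: L=charlie=BASE, R=foxtrot -> take RIGHT -> foxtrot
i=3: BASE=charlie L=foxtrot R=alpha all differ -> CONFLICT
i=4: BASE=alpha L=hotel R=charlie all differ -> CONFLICT
Conflict count: 2

Answer: 2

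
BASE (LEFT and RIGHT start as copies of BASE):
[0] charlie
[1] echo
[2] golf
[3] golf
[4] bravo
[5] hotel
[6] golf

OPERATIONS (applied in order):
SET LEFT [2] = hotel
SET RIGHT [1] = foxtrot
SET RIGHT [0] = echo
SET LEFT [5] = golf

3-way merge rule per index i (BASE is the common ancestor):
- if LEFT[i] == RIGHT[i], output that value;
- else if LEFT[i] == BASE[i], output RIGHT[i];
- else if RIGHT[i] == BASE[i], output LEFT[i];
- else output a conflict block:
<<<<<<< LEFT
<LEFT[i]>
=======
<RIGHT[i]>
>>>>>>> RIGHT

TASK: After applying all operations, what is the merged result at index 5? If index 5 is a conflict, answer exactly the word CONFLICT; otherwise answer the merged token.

Final LEFT:  [charlie, echo, hotel, golf, bravo, golf, golf]
Final RIGHT: [echo, foxtrot, golf, golf, bravo, hotel, golf]
i=0: L=charlie=BASE, R=echo -> take RIGHT -> echo
i=1: L=echo=BASE, R=foxtrot -> take RIGHT -> foxtrot
i=2: L=hotel, R=golf=BASE -> take LEFT -> hotel
i=3: L=golf R=golf -> agree -> golf
i=4: L=bravo R=bravo -> agree -> bravo
i=5: L=golf, R=hotel=BASE -> take LEFT -> golf
i=6: L=golf R=golf -> agree -> golf
Index 5 -> golf

Answer: golf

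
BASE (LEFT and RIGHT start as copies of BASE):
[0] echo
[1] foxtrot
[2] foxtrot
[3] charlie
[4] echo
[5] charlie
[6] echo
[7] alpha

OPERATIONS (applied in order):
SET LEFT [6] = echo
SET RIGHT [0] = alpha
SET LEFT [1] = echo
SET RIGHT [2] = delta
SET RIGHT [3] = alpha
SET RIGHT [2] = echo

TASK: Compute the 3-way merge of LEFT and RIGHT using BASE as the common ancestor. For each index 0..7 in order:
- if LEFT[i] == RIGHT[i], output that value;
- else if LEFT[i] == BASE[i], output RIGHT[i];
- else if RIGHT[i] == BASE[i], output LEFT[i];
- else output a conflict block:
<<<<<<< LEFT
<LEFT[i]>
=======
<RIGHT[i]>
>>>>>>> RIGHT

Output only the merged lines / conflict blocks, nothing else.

Final LEFT:  [echo, echo, foxtrot, charlie, echo, charlie, echo, alpha]
Final RIGHT: [alpha, foxtrot, echo, alpha, echo, charlie, echo, alpha]
i=0: L=echo=BASE, R=alpha -> take RIGHT -> alpha
i=1: L=echo, R=foxtrot=BASE -> take LEFT -> echo
i=2: L=foxtrot=BASE, R=echo -> take RIGHT -> echo
i=3: L=charlie=BASE, R=alpha -> take RIGHT -> alpha
i=4: L=echo R=echo -> agree -> echo
i=5: L=charlie R=charlie -> agree -> charlie
i=6: L=echo R=echo -> agree -> echo
i=7: L=alpha R=alpha -> agree -> alpha

Answer: alpha
echo
echo
alpha
echo
charlie
echo
alpha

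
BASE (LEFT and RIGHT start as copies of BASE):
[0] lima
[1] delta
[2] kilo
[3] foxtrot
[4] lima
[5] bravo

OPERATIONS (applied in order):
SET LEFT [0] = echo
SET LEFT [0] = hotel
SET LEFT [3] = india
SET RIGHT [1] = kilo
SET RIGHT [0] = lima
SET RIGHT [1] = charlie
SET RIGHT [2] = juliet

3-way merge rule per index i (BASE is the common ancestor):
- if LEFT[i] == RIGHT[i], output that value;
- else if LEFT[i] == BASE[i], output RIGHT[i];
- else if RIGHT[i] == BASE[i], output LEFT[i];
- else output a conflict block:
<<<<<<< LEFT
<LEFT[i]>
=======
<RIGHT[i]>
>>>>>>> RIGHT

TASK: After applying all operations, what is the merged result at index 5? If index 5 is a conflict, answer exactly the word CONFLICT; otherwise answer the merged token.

Final LEFT:  [hotel, delta, kilo, india, lima, bravo]
Final RIGHT: [lima, charlie, juliet, foxtrot, lima, bravo]
i=0: L=hotel, R=lima=BASE -> take LEFT -> hotel
i=1: L=delta=BASE, R=charlie -> take RIGHT -> charlie
i=2: L=kilo=BASE, R=juliet -> take RIGHT -> juliet
i=3: L=india, R=foxtrot=BASE -> take LEFT -> india
i=4: L=lima R=lima -> agree -> lima
i=5: L=bravo R=bravo -> agree -> bravo
Index 5 -> bravo

Answer: bravo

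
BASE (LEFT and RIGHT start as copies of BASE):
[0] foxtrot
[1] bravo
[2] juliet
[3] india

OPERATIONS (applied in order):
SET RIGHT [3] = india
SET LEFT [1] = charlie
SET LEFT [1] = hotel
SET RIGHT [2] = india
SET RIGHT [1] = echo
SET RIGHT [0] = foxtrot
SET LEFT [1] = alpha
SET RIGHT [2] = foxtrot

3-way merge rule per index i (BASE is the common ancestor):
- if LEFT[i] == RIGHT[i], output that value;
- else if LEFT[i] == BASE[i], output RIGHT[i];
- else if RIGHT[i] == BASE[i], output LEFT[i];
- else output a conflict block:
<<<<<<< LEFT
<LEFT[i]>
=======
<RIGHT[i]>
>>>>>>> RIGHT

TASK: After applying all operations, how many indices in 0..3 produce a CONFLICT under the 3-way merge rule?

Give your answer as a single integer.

Final LEFT:  [foxtrot, alpha, juliet, india]
Final RIGHT: [foxtrot, echo, foxtrot, india]
i=0: L=foxtrot R=foxtrot -> agree -> foxtrot
i=1: BASE=bravo L=alpha R=echo all differ -> CONFLICT
i=2: L=juliet=BASE, R=foxtrot -> take RIGHT -> foxtrot
i=3: L=india R=india -> agree -> india
Conflict count: 1

Answer: 1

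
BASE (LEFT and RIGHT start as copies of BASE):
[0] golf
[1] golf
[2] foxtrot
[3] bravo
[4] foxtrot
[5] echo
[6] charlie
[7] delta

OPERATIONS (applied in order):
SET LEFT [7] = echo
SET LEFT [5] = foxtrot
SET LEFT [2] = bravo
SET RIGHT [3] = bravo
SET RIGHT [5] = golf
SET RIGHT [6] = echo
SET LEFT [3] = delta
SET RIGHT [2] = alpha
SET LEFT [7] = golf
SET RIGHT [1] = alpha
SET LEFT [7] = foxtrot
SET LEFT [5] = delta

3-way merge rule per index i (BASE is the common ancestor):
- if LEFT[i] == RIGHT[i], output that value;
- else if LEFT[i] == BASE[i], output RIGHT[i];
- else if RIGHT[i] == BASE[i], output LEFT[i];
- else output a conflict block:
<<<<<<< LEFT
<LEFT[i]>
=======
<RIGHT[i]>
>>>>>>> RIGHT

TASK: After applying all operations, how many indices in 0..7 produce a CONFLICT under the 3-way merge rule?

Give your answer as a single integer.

Answer: 2

Derivation:
Final LEFT:  [golf, golf, bravo, delta, foxtrot, delta, charlie, foxtrot]
Final RIGHT: [golf, alpha, alpha, bravo, foxtrot, golf, echo, delta]
i=0: L=golf R=golf -> agree -> golf
i=1: L=golf=BASE, R=alpha -> take RIGHT -> alpha
i=2: BASE=foxtrot L=bravo R=alpha all differ -> CONFLICT
i=3: L=delta, R=bravo=BASE -> take LEFT -> delta
i=4: L=foxtrot R=foxtrot -> agree -> foxtrot
i=5: BASE=echo L=delta R=golf all differ -> CONFLICT
i=6: L=charlie=BASE, R=echo -> take RIGHT -> echo
i=7: L=foxtrot, R=delta=BASE -> take LEFT -> foxtrot
Conflict count: 2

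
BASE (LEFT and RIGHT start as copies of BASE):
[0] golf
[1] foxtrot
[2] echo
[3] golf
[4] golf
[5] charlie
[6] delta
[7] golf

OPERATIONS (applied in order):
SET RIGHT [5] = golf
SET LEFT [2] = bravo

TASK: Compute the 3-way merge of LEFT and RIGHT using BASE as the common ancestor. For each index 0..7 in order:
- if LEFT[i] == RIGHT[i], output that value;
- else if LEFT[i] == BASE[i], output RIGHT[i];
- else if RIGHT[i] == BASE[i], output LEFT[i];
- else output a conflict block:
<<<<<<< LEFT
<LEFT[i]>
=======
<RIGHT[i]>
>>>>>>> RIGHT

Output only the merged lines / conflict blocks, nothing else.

Final LEFT:  [golf, foxtrot, bravo, golf, golf, charlie, delta, golf]
Final RIGHT: [golf, foxtrot, echo, golf, golf, golf, delta, golf]
i=0: L=golf R=golf -> agree -> golf
i=1: L=foxtrot R=foxtrot -> agree -> foxtrot
i=2: L=bravo, R=echo=BASE -> take LEFT -> bravo
i=3: L=golf R=golf -> agree -> golf
i=4: L=golf R=golf -> agree -> golf
i=5: L=charlie=BASE, R=golf -> take RIGHT -> golf
i=6: L=delta R=delta -> agree -> delta
i=7: L=golf R=golf -> agree -> golf

Answer: golf
foxtrot
bravo
golf
golf
golf
delta
golf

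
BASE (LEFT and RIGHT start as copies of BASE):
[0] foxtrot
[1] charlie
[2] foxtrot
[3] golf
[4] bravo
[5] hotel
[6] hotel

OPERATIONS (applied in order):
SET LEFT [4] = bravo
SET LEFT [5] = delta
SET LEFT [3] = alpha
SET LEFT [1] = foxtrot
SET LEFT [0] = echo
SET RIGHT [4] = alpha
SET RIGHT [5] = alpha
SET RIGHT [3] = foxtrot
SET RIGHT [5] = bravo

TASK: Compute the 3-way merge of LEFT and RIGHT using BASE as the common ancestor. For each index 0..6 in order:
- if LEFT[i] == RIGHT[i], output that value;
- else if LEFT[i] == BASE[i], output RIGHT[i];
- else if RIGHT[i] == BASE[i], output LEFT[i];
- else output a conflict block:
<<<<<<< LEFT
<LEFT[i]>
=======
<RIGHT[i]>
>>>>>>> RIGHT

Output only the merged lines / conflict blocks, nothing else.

Final LEFT:  [echo, foxtrot, foxtrot, alpha, bravo, delta, hotel]
Final RIGHT: [foxtrot, charlie, foxtrot, foxtrot, alpha, bravo, hotel]
i=0: L=echo, R=foxtrot=BASE -> take LEFT -> echo
i=1: L=foxtrot, R=charlie=BASE -> take LEFT -> foxtrot
i=2: L=foxtrot R=foxtrot -> agree -> foxtrot
i=3: BASE=golf L=alpha R=foxtrot all differ -> CONFLICT
i=4: L=bravo=BASE, R=alpha -> take RIGHT -> alpha
i=5: BASE=hotel L=delta R=bravo all differ -> CONFLICT
i=6: L=hotel R=hotel -> agree -> hotel

Answer: echo
foxtrot
foxtrot
<<<<<<< LEFT
alpha
=======
foxtrot
>>>>>>> RIGHT
alpha
<<<<<<< LEFT
delta
=======
bravo
>>>>>>> RIGHT
hotel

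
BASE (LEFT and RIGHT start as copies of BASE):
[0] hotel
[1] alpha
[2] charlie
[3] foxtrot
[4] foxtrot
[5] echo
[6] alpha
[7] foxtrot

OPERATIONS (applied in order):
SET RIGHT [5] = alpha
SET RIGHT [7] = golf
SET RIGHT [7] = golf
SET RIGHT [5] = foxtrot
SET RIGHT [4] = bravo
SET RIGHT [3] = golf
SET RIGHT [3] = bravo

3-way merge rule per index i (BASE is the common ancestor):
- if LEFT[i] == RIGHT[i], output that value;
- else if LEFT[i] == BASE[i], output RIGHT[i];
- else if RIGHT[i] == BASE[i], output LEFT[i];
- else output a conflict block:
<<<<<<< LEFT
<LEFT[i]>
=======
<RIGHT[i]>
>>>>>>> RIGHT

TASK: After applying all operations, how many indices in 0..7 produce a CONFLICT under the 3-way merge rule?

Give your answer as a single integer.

Answer: 0

Derivation:
Final LEFT:  [hotel, alpha, charlie, foxtrot, foxtrot, echo, alpha, foxtrot]
Final RIGHT: [hotel, alpha, charlie, bravo, bravo, foxtrot, alpha, golf]
i=0: L=hotel R=hotel -> agree -> hotel
i=1: L=alpha R=alpha -> agree -> alpha
i=2: L=charlie R=charlie -> agree -> charlie
i=3: L=foxtrot=BASE, R=bravo -> take RIGHT -> bravo
i=4: L=foxtrot=BASE, R=bravo -> take RIGHT -> bravo
i=5: L=echo=BASE, R=foxtrot -> take RIGHT -> foxtrot
i=6: L=alpha R=alpha -> agree -> alpha
i=7: L=foxtrot=BASE, R=golf -> take RIGHT -> golf
Conflict count: 0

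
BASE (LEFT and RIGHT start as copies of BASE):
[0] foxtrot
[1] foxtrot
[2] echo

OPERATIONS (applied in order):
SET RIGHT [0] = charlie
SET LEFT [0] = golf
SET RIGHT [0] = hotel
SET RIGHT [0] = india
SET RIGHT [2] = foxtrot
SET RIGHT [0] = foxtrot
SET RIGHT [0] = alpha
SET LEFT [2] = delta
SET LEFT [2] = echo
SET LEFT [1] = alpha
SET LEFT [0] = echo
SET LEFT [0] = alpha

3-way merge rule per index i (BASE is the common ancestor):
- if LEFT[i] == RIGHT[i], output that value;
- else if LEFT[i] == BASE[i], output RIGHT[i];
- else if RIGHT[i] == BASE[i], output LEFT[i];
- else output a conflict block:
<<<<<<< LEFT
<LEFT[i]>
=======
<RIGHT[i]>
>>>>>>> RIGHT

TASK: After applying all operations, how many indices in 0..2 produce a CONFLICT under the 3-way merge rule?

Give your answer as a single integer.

Final LEFT:  [alpha, alpha, echo]
Final RIGHT: [alpha, foxtrot, foxtrot]
i=0: L=alpha R=alpha -> agree -> alpha
i=1: L=alpha, R=foxtrot=BASE -> take LEFT -> alpha
i=2: L=echo=BASE, R=foxtrot -> take RIGHT -> foxtrot
Conflict count: 0

Answer: 0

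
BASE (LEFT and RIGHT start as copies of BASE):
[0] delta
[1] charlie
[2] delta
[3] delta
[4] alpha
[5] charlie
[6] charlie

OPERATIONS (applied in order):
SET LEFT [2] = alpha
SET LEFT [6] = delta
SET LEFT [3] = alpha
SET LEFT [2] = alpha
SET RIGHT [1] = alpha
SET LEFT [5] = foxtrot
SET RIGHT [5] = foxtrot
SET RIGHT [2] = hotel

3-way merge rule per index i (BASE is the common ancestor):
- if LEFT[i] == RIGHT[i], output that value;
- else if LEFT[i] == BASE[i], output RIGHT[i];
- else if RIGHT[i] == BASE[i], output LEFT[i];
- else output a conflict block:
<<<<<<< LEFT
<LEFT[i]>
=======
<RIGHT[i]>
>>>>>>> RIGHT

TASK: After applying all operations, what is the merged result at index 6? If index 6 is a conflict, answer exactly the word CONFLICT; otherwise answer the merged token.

Final LEFT:  [delta, charlie, alpha, alpha, alpha, foxtrot, delta]
Final RIGHT: [delta, alpha, hotel, delta, alpha, foxtrot, charlie]
i=0: L=delta R=delta -> agree -> delta
i=1: L=charlie=BASE, R=alpha -> take RIGHT -> alpha
i=2: BASE=delta L=alpha R=hotel all differ -> CONFLICT
i=3: L=alpha, R=delta=BASE -> take LEFT -> alpha
i=4: L=alpha R=alpha -> agree -> alpha
i=5: L=foxtrot R=foxtrot -> agree -> foxtrot
i=6: L=delta, R=charlie=BASE -> take LEFT -> delta
Index 6 -> delta

Answer: delta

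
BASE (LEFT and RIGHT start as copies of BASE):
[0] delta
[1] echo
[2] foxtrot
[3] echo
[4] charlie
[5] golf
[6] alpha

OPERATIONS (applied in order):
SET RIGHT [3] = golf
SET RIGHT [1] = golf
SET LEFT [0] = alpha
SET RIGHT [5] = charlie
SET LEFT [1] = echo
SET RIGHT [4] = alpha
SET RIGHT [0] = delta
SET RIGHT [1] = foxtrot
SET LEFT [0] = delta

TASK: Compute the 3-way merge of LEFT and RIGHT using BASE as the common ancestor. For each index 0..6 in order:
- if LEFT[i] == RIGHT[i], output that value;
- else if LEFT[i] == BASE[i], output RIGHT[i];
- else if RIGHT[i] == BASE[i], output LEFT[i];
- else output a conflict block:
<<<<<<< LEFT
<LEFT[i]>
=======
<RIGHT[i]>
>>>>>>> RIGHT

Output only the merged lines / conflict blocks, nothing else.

Answer: delta
foxtrot
foxtrot
golf
alpha
charlie
alpha

Derivation:
Final LEFT:  [delta, echo, foxtrot, echo, charlie, golf, alpha]
Final RIGHT: [delta, foxtrot, foxtrot, golf, alpha, charlie, alpha]
i=0: L=delta R=delta -> agree -> delta
i=1: L=echo=BASE, R=foxtrot -> take RIGHT -> foxtrot
i=2: L=foxtrot R=foxtrot -> agree -> foxtrot
i=3: L=echo=BASE, R=golf -> take RIGHT -> golf
i=4: L=charlie=BASE, R=alpha -> take RIGHT -> alpha
i=5: L=golf=BASE, R=charlie -> take RIGHT -> charlie
i=6: L=alpha R=alpha -> agree -> alpha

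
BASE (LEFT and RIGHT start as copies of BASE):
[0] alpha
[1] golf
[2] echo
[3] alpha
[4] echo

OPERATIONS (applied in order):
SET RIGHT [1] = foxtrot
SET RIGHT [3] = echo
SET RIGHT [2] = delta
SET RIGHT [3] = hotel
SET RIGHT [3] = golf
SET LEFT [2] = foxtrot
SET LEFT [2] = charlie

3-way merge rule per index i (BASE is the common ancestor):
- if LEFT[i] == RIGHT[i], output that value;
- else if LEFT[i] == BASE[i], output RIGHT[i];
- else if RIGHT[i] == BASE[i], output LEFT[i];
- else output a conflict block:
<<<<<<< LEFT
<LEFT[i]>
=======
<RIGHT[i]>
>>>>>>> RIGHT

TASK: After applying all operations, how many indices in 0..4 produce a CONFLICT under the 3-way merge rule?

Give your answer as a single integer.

Final LEFT:  [alpha, golf, charlie, alpha, echo]
Final RIGHT: [alpha, foxtrot, delta, golf, echo]
i=0: L=alpha R=alpha -> agree -> alpha
i=1: L=golf=BASE, R=foxtrot -> take RIGHT -> foxtrot
i=2: BASE=echo L=charlie R=delta all differ -> CONFLICT
i=3: L=alpha=BASE, R=golf -> take RIGHT -> golf
i=4: L=echo R=echo -> agree -> echo
Conflict count: 1

Answer: 1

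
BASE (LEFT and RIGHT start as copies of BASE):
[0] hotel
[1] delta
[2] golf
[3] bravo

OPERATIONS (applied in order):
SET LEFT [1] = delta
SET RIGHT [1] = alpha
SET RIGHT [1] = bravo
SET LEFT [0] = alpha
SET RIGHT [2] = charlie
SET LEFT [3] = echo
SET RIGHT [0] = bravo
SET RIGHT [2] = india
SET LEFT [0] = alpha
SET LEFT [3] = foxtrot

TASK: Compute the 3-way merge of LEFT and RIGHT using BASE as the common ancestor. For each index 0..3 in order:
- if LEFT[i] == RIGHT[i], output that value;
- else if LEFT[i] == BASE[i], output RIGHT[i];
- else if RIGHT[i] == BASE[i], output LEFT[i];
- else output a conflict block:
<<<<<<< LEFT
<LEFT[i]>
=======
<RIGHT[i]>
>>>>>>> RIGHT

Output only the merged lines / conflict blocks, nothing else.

Final LEFT:  [alpha, delta, golf, foxtrot]
Final RIGHT: [bravo, bravo, india, bravo]
i=0: BASE=hotel L=alpha R=bravo all differ -> CONFLICT
i=1: L=delta=BASE, R=bravo -> take RIGHT -> bravo
i=2: L=golf=BASE, R=india -> take RIGHT -> india
i=3: L=foxtrot, R=bravo=BASE -> take LEFT -> foxtrot

Answer: <<<<<<< LEFT
alpha
=======
bravo
>>>>>>> RIGHT
bravo
india
foxtrot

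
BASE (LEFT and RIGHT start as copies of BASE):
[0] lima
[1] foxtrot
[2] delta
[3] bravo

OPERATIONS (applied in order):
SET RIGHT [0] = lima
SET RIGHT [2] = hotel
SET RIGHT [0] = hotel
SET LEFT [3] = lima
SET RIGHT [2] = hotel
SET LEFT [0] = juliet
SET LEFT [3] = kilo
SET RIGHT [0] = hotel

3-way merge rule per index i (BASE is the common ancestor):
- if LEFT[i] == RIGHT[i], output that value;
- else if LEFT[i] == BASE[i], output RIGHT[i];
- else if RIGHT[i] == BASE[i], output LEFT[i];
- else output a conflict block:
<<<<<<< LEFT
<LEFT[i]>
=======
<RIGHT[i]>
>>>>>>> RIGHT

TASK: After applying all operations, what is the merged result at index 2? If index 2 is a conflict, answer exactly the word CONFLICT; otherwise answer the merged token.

Final LEFT:  [juliet, foxtrot, delta, kilo]
Final RIGHT: [hotel, foxtrot, hotel, bravo]
i=0: BASE=lima L=juliet R=hotel all differ -> CONFLICT
i=1: L=foxtrot R=foxtrot -> agree -> foxtrot
i=2: L=delta=BASE, R=hotel -> take RIGHT -> hotel
i=3: L=kilo, R=bravo=BASE -> take LEFT -> kilo
Index 2 -> hotel

Answer: hotel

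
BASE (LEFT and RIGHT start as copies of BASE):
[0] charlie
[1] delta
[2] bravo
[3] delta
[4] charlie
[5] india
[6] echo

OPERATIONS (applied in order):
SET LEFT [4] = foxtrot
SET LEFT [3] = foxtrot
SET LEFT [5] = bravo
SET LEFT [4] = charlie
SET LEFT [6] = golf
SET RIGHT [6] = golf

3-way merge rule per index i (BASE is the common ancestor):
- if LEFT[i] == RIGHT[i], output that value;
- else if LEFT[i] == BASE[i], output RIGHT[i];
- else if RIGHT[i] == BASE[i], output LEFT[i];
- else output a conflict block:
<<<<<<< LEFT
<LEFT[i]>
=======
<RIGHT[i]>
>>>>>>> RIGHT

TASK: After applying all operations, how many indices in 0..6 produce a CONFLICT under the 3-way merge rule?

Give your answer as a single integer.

Final LEFT:  [charlie, delta, bravo, foxtrot, charlie, bravo, golf]
Final RIGHT: [charlie, delta, bravo, delta, charlie, india, golf]
i=0: L=charlie R=charlie -> agree -> charlie
i=1: L=delta R=delta -> agree -> delta
i=2: L=bravo R=bravo -> agree -> bravo
i=3: L=foxtrot, R=delta=BASE -> take LEFT -> foxtrot
i=4: L=charlie R=charlie -> agree -> charlie
i=5: L=bravo, R=india=BASE -> take LEFT -> bravo
i=6: L=golf R=golf -> agree -> golf
Conflict count: 0

Answer: 0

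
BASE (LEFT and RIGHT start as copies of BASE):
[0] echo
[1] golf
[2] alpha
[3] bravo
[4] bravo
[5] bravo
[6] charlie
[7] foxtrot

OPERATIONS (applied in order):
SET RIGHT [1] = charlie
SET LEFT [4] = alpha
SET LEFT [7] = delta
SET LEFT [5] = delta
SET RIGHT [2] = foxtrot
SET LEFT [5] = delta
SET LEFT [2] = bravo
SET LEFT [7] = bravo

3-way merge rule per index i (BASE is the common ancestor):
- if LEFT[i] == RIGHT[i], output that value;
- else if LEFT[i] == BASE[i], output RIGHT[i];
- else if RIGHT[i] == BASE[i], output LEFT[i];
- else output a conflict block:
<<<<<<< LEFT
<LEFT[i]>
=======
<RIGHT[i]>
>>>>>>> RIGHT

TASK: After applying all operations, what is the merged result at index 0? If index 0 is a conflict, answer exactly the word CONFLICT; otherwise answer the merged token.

Final LEFT:  [echo, golf, bravo, bravo, alpha, delta, charlie, bravo]
Final RIGHT: [echo, charlie, foxtrot, bravo, bravo, bravo, charlie, foxtrot]
i=0: L=echo R=echo -> agree -> echo
i=1: L=golf=BASE, R=charlie -> take RIGHT -> charlie
i=2: BASE=alpha L=bravo R=foxtrot all differ -> CONFLICT
i=3: L=bravo R=bravo -> agree -> bravo
i=4: L=alpha, R=bravo=BASE -> take LEFT -> alpha
i=5: L=delta, R=bravo=BASE -> take LEFT -> delta
i=6: L=charlie R=charlie -> agree -> charlie
i=7: L=bravo, R=foxtrot=BASE -> take LEFT -> bravo
Index 0 -> echo

Answer: echo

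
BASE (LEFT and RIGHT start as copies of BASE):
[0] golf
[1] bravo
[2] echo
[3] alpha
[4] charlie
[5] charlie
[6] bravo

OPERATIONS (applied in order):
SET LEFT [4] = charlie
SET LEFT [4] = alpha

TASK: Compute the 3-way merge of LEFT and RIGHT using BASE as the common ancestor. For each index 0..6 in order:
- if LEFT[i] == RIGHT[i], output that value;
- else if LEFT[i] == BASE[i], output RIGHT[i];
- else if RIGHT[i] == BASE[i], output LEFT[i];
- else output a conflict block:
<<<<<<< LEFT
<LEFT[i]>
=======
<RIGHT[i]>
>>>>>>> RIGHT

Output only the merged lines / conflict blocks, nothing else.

Final LEFT:  [golf, bravo, echo, alpha, alpha, charlie, bravo]
Final RIGHT: [golf, bravo, echo, alpha, charlie, charlie, bravo]
i=0: L=golf R=golf -> agree -> golf
i=1: L=bravo R=bravo -> agree -> bravo
i=2: L=echo R=echo -> agree -> echo
i=3: L=alpha R=alpha -> agree -> alpha
i=4: L=alpha, R=charlie=BASE -> take LEFT -> alpha
i=5: L=charlie R=charlie -> agree -> charlie
i=6: L=bravo R=bravo -> agree -> bravo

Answer: golf
bravo
echo
alpha
alpha
charlie
bravo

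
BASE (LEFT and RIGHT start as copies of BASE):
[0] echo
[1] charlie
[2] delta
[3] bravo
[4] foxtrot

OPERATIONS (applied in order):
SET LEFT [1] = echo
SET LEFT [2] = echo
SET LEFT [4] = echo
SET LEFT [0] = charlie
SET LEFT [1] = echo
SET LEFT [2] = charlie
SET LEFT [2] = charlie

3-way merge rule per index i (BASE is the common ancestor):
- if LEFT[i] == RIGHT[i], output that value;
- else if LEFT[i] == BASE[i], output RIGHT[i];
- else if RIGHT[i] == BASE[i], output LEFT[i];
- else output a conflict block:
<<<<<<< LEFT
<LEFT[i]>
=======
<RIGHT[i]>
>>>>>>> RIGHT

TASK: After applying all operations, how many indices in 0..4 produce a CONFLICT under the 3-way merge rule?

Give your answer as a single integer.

Answer: 0

Derivation:
Final LEFT:  [charlie, echo, charlie, bravo, echo]
Final RIGHT: [echo, charlie, delta, bravo, foxtrot]
i=0: L=charlie, R=echo=BASE -> take LEFT -> charlie
i=1: L=echo, R=charlie=BASE -> take LEFT -> echo
i=2: L=charlie, R=delta=BASE -> take LEFT -> charlie
i=3: L=bravo R=bravo -> agree -> bravo
i=4: L=echo, R=foxtrot=BASE -> take LEFT -> echo
Conflict count: 0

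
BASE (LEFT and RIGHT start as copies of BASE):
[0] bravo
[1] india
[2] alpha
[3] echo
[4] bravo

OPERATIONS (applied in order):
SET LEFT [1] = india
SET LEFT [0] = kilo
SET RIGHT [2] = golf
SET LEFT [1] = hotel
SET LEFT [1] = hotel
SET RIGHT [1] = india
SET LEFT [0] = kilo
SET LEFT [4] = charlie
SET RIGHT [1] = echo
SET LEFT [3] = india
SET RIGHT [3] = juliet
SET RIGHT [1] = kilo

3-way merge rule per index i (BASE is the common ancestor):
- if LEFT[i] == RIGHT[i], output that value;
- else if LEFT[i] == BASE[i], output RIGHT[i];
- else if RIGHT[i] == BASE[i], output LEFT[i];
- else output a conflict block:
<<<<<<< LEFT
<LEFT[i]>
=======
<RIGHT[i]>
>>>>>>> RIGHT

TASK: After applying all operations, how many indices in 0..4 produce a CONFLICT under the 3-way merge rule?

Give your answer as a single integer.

Final LEFT:  [kilo, hotel, alpha, india, charlie]
Final RIGHT: [bravo, kilo, golf, juliet, bravo]
i=0: L=kilo, R=bravo=BASE -> take LEFT -> kilo
i=1: BASE=india L=hotel R=kilo all differ -> CONFLICT
i=2: L=alpha=BASE, R=golf -> take RIGHT -> golf
i=3: BASE=echo L=india R=juliet all differ -> CONFLICT
i=4: L=charlie, R=bravo=BASE -> take LEFT -> charlie
Conflict count: 2

Answer: 2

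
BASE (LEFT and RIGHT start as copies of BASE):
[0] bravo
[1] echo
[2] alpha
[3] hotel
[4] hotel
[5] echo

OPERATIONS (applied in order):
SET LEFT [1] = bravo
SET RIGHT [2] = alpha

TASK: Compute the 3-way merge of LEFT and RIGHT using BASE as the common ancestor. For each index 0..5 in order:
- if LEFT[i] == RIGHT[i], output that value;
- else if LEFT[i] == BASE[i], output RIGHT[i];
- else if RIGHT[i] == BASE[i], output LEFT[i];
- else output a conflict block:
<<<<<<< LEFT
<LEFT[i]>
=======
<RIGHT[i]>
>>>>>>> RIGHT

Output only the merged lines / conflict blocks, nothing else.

Final LEFT:  [bravo, bravo, alpha, hotel, hotel, echo]
Final RIGHT: [bravo, echo, alpha, hotel, hotel, echo]
i=0: L=bravo R=bravo -> agree -> bravo
i=1: L=bravo, R=echo=BASE -> take LEFT -> bravo
i=2: L=alpha R=alpha -> agree -> alpha
i=3: L=hotel R=hotel -> agree -> hotel
i=4: L=hotel R=hotel -> agree -> hotel
i=5: L=echo R=echo -> agree -> echo

Answer: bravo
bravo
alpha
hotel
hotel
echo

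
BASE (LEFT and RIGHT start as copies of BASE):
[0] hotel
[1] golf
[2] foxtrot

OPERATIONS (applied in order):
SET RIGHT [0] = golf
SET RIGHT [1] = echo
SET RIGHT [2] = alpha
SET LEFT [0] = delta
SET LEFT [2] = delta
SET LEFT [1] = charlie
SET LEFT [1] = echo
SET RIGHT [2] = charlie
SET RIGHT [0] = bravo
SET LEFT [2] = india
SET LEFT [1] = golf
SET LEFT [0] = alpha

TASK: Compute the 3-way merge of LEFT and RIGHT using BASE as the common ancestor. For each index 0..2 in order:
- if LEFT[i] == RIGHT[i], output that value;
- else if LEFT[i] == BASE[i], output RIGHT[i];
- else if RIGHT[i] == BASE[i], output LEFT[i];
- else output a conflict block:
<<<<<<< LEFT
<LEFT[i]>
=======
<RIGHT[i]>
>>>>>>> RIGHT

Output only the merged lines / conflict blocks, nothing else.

Final LEFT:  [alpha, golf, india]
Final RIGHT: [bravo, echo, charlie]
i=0: BASE=hotel L=alpha R=bravo all differ -> CONFLICT
i=1: L=golf=BASE, R=echo -> take RIGHT -> echo
i=2: BASE=foxtrot L=india R=charlie all differ -> CONFLICT

Answer: <<<<<<< LEFT
alpha
=======
bravo
>>>>>>> RIGHT
echo
<<<<<<< LEFT
india
=======
charlie
>>>>>>> RIGHT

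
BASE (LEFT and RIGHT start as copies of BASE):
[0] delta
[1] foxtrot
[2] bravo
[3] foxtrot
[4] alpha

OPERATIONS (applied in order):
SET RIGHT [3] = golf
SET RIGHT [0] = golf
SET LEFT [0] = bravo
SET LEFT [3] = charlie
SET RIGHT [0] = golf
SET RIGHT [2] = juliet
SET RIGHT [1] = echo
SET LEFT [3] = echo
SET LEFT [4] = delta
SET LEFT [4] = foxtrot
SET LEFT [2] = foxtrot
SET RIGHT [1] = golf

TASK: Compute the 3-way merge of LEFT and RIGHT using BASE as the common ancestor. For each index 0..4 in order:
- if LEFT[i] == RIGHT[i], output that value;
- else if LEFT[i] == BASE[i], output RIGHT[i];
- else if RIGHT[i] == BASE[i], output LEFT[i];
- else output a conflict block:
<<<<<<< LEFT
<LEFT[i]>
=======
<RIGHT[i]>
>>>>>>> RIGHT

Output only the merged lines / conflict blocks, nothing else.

Answer: <<<<<<< LEFT
bravo
=======
golf
>>>>>>> RIGHT
golf
<<<<<<< LEFT
foxtrot
=======
juliet
>>>>>>> RIGHT
<<<<<<< LEFT
echo
=======
golf
>>>>>>> RIGHT
foxtrot

Derivation:
Final LEFT:  [bravo, foxtrot, foxtrot, echo, foxtrot]
Final RIGHT: [golf, golf, juliet, golf, alpha]
i=0: BASE=delta L=bravo R=golf all differ -> CONFLICT
i=1: L=foxtrot=BASE, R=golf -> take RIGHT -> golf
i=2: BASE=bravo L=foxtrot R=juliet all differ -> CONFLICT
i=3: BASE=foxtrot L=echo R=golf all differ -> CONFLICT
i=4: L=foxtrot, R=alpha=BASE -> take LEFT -> foxtrot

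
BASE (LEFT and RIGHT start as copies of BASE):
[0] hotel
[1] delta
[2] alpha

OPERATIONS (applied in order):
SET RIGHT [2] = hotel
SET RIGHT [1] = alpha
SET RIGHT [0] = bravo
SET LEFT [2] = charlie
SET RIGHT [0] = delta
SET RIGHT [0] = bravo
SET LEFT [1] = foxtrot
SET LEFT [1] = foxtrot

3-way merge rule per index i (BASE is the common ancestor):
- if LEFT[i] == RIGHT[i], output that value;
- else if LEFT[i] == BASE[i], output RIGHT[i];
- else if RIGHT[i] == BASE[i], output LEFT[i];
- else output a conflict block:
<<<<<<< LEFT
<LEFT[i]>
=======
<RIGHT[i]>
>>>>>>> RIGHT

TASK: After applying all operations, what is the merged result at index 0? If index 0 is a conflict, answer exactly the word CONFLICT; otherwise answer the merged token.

Final LEFT:  [hotel, foxtrot, charlie]
Final RIGHT: [bravo, alpha, hotel]
i=0: L=hotel=BASE, R=bravo -> take RIGHT -> bravo
i=1: BASE=delta L=foxtrot R=alpha all differ -> CONFLICT
i=2: BASE=alpha L=charlie R=hotel all differ -> CONFLICT
Index 0 -> bravo

Answer: bravo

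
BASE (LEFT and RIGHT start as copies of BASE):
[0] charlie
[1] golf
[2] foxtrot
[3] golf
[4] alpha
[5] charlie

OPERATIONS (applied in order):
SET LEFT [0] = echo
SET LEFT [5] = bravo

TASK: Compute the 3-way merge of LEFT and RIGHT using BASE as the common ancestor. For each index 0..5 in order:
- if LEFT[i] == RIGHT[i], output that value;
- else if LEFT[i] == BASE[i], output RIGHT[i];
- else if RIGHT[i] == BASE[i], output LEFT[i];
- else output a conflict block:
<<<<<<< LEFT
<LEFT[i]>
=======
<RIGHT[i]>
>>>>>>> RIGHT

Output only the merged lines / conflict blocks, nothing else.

Final LEFT:  [echo, golf, foxtrot, golf, alpha, bravo]
Final RIGHT: [charlie, golf, foxtrot, golf, alpha, charlie]
i=0: L=echo, R=charlie=BASE -> take LEFT -> echo
i=1: L=golf R=golf -> agree -> golf
i=2: L=foxtrot R=foxtrot -> agree -> foxtrot
i=3: L=golf R=golf -> agree -> golf
i=4: L=alpha R=alpha -> agree -> alpha
i=5: L=bravo, R=charlie=BASE -> take LEFT -> bravo

Answer: echo
golf
foxtrot
golf
alpha
bravo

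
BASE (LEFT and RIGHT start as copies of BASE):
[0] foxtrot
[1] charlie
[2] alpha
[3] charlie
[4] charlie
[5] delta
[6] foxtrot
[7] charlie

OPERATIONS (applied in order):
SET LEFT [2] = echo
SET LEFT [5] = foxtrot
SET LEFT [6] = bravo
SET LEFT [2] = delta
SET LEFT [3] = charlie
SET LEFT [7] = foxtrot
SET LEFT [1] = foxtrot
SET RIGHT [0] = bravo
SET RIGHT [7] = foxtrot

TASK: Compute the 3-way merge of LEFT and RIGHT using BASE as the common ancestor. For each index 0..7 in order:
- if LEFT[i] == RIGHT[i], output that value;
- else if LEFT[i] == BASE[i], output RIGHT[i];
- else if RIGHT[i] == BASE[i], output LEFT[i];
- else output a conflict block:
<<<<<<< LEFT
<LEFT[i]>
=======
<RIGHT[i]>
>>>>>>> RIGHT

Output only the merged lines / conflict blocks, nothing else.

Answer: bravo
foxtrot
delta
charlie
charlie
foxtrot
bravo
foxtrot

Derivation:
Final LEFT:  [foxtrot, foxtrot, delta, charlie, charlie, foxtrot, bravo, foxtrot]
Final RIGHT: [bravo, charlie, alpha, charlie, charlie, delta, foxtrot, foxtrot]
i=0: L=foxtrot=BASE, R=bravo -> take RIGHT -> bravo
i=1: L=foxtrot, R=charlie=BASE -> take LEFT -> foxtrot
i=2: L=delta, R=alpha=BASE -> take LEFT -> delta
i=3: L=charlie R=charlie -> agree -> charlie
i=4: L=charlie R=charlie -> agree -> charlie
i=5: L=foxtrot, R=delta=BASE -> take LEFT -> foxtrot
i=6: L=bravo, R=foxtrot=BASE -> take LEFT -> bravo
i=7: L=foxtrot R=foxtrot -> agree -> foxtrot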